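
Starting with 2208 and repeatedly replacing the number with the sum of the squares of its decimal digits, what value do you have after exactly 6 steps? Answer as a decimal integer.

85

2208 → 72
72 → 53
53 → 34
34 → 25
25 → 29
29 → 85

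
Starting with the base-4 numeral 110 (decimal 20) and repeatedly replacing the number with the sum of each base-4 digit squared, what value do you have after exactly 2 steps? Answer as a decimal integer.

20 = (1,1,0)_4 → 1² + 1² + 0² = 2
2 = (2)_4 → 2² = 4

4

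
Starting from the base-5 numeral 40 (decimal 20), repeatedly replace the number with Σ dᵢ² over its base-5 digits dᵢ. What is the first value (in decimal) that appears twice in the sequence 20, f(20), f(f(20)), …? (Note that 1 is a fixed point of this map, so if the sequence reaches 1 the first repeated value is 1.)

20 = (4,0)_5 → 4² + 0² = 16
16 = (3,1)_5 → 3² + 1² = 10
10 = (2,0)_5 → 2² + 0² = 4
4 = (4)_5 → 4² = 16  — 16 already appeared earlier.

16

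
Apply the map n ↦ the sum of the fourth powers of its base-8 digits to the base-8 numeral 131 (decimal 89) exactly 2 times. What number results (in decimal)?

98

89 = (1,3,1)_8 → 83
83 = (1,2,3)_8 → 98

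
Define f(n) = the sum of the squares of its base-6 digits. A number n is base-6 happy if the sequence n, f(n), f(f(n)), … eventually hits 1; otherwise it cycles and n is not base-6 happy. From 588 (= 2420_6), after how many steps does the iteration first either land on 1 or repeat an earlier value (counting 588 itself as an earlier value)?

588 = (2,4,2,0)_6 → 24
24 = (4,0)_6 → 16
16 = (2,4)_6 → 20
20 = (3,2)_6 → 13
13 = (2,1)_6 → 5
5 = (5)_6 → 25
25 = (4,1)_6 → 17
17 = (2,5)_6 → 29
29 = (4,5)_6 → 41
41 = (1,0,5)_6 → 26
26 = (4,2)_6 → 20  — 20 repeats.
That took 11 steps.

11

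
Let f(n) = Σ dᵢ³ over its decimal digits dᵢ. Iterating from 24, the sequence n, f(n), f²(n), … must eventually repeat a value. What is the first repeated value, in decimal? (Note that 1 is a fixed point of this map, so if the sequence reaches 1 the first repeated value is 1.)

24 → 72
72 → 351
351 → 153
153 → 153  — 153 already appeared earlier.

153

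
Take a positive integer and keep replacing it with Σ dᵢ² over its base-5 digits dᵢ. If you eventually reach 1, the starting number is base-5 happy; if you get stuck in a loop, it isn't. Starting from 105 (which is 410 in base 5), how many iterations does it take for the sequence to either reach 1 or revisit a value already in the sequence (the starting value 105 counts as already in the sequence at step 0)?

3

105 = (4,1,0)_5 → 4² + 1² + 0² = 17
17 = (3,2)_5 → 3² + 2² = 13
13 = (2,3)_5 → 2² + 3² = 13  — 13 repeats.
That took 3 steps.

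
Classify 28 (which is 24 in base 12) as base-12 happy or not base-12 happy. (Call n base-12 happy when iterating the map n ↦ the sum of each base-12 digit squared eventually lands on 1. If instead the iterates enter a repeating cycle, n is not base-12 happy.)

28 = (2,4)_12 → 20
20 = (1,8)_12 → 65
65 = (5,5)_12 → 50
50 = (4,2)_12 → 20  — 20 already seen; the sequence cycles without reaching 1.

not base-12 happy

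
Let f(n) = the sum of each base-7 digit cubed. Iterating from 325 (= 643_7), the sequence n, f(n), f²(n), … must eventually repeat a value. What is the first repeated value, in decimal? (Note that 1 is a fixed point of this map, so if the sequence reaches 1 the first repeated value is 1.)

325 = (6,4,3)_7 → 6³ + 4³ + 3³ = 216 + 64 + 27 = 307
307 = (6,1,6)_7 → 6³ + 1³ + 6³ = 216 + 1 + 216 = 433
433 = (1,1,5,6)_7 → 1³ + 1³ + 5³ + 6³ = 1 + 1 + 125 + 216 = 343
343 = (1,0,0,0)_7 → 1³ + 0³ + 0³ + 0³ = 1 + 0 + 0 + 0 = 1  — reached the fixed point 1.
1 → 1, so 1 is the first repeated value.

1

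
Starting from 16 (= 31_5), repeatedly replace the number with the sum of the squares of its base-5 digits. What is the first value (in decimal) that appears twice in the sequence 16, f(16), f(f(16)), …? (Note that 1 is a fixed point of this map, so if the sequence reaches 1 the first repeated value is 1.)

16

16 = (3,1)_5 → 10
10 = (2,0)_5 → 4
4 = (4)_5 → 16  — 16 already appeared earlier.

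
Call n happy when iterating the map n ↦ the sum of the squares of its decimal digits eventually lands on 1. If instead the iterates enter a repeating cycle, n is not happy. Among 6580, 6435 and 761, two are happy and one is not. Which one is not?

6580

6580: 6580 → 125 → 30 → 9 → 81 → 65 → 61 → 37 → 58 → 89 → 145 → 42 → 20 → 4 → 16 → 37  — repeats 37 (not happy)
6435: 6435 → 86 → 100 → 1  — reaches 1 (happy)
761: 761 → 86 → 100 → 1  — reaches 1 (happy)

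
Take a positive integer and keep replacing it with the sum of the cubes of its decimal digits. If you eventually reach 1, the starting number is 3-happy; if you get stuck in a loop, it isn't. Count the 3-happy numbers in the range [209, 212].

209: 209 → 737 → 713 → 371 → 371  (repeats 371)
210: 210 → 9 → 729 → 1080 → 513 → 153 → 153  (repeats 153)
211: 211 → 10 → 1  (reaches 1)
212: 212 → 17 → 344 → 155 → 251 → 134 → 92 → 737 → 713 → 371 → 371  (repeats 371)
3-happy: 211

1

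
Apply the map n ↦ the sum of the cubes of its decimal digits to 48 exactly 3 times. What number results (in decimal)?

792

48 → 4³ + 8³ = 64 + 512 = 576
576 → 5³ + 7³ + 6³ = 125 + 343 + 216 = 684
684 → 6³ + 8³ + 4³ = 216 + 512 + 64 = 792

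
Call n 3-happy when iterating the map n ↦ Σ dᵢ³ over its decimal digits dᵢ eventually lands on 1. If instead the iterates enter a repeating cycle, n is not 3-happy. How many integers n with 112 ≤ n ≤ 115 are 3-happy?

1

112: 112 → 10 → 1  (reaches 1)
113: 113 → 29 → 737 → 713 → 371 → 371  (repeats 371)
114: 114 → 66 → 432 → 99 → 1458 → 702 → 351 → 153 → 153  (repeats 153)
115: 115 → 127 → 352 → 160 → 217 → 352  (repeats 352)
3-happy: 112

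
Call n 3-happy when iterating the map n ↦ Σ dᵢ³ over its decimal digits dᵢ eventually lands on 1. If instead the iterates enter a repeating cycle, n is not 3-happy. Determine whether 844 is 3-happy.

not 3-happy

844 → 8³ + 4³ + 4³ = 640
640 → 6³ + 4³ + 0³ = 280
280 → 2³ + 8³ + 0³ = 520
520 → 5³ + 2³ + 0³ = 133
133 → 1³ + 3³ + 3³ = 55
55 → 5³ + 5³ = 250
250 → 2³ + 5³ + 0³ = 133  — 133 already seen; the sequence cycles without reaching 1.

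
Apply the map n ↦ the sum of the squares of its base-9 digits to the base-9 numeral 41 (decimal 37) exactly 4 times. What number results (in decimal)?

37 = (4,1)_9 → 4² + 1² = 16 + 1 = 17
17 = (1,8)_9 → 1² + 8² = 1 + 64 = 65
65 = (7,2)_9 → 7² + 2² = 49 + 4 = 53
53 = (5,8)_9 → 5² + 8² = 25 + 64 = 89

89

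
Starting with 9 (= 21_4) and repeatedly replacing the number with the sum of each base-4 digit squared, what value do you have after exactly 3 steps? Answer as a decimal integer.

9 = (2,1)_4 → 2² + 1² = 4 + 1 = 5
5 = (1,1)_4 → 1² + 1² = 1 + 1 = 2
2 = (2)_4 → 2² = 4

4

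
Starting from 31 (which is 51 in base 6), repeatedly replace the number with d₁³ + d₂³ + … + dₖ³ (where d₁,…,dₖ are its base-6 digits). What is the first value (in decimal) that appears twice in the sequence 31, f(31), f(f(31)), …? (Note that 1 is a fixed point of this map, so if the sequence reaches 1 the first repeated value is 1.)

28

31 = (5,1)_6 → 5³ + 1³ = 125 + 1 = 126
126 = (3,3,0)_6 → 3³ + 3³ + 0³ = 27 + 27 + 0 = 54
54 = (1,3,0)_6 → 1³ + 3³ + 0³ = 1 + 27 + 0 = 28
28 = (4,4)_6 → 4³ + 4³ = 64 + 64 = 128
128 = (3,3,2)_6 → 3³ + 3³ + 2³ = 27 + 27 + 8 = 62
62 = (1,4,2)_6 → 1³ + 4³ + 2³ = 1 + 64 + 8 = 73
73 = (2,0,1)_6 → 2³ + 0³ + 1³ = 8 + 0 + 1 = 9
9 = (1,3)_6 → 1³ + 3³ = 1 + 27 = 28  — 28 already appeared earlier.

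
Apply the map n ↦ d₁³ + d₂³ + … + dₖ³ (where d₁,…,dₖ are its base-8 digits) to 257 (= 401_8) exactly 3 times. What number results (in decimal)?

257 = (4,0,1)_8 → 4³ + 0³ + 1³ = 65
65 = (1,0,1)_8 → 1³ + 0³ + 1³ = 2
2 = (2)_8 → 2³ = 8

8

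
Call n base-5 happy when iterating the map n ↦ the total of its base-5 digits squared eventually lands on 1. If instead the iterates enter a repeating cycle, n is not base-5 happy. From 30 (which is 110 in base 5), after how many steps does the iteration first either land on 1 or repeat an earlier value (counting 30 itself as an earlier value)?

30 = (1,1,0)_5 → 1² + 1² + 0² = 1 + 1 + 0 = 2
2 = (2)_5 → 2² = 4
4 = (4)_5 → 4² = 16
16 = (3,1)_5 → 3² + 1² = 9 + 1 = 10
10 = (2,0)_5 → 2² + 0² = 4 + 0 = 4  — 4 repeats.
That took 5 steps.

5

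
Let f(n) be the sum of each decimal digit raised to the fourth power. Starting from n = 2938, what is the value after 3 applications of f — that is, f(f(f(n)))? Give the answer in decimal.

4274

2938 → 2⁴ + 9⁴ + 3⁴ + 8⁴ = 16 + 6561 + 81 + 4096 = 10754
10754 → 1⁴ + 0⁴ + 7⁴ + 5⁴ + 4⁴ = 1 + 0 + 2401 + 625 + 256 = 3283
3283 → 3⁴ + 2⁴ + 8⁴ + 3⁴ = 81 + 16 + 4096 + 81 = 4274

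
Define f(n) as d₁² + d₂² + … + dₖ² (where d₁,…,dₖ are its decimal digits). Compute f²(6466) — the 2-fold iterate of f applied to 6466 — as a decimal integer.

21

6466 → 6² + 4² + 6² + 6² = 124
124 → 1² + 2² + 4² = 21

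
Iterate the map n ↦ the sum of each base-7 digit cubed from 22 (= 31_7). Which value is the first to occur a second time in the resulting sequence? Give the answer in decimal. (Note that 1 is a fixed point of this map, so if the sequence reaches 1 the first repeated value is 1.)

28

22 = (3,1)_7 → 28
28 = (4,0)_7 → 64
64 = (1,2,1)_7 → 10
10 = (1,3)_7 → 28  — 28 already appeared earlier.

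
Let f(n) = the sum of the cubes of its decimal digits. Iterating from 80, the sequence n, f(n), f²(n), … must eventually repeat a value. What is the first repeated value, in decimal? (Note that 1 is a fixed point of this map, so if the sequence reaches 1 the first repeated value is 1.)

371

80 → 8³ + 0³ = 512 + 0 = 512
512 → 5³ + 1³ + 2³ = 125 + 1 + 8 = 134
134 → 1³ + 3³ + 4³ = 1 + 27 + 64 = 92
92 → 9³ + 2³ = 729 + 8 = 737
737 → 7³ + 3³ + 7³ = 343 + 27 + 343 = 713
713 → 7³ + 1³ + 3³ = 343 + 1 + 27 = 371
371 → 3³ + 7³ + 1³ = 27 + 343 + 1 = 371  — 371 already appeared earlier.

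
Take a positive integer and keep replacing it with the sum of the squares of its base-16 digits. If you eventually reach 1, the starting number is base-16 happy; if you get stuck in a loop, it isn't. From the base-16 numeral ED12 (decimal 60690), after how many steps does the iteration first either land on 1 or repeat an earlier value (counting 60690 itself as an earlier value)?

15

60690 = (14,13,1,2)_16 → 14² + 13² + 1² + 2² = 196 + 169 + 1 + 4 = 370
370 = (1,7,2)_16 → 1² + 7² + 2² = 1 + 49 + 4 = 54
54 = (3,6)_16 → 3² + 6² = 9 + 36 = 45
45 = (2,13)_16 → 2² + 13² = 4 + 169 = 173
173 = (10,13)_16 → 10² + 13² = 100 + 169 = 269
269 = (1,0,13)_16 → 1² + 0² + 13² = 1 + 0 + 169 = 170
170 = (10,10)_16 → 10² + 10² = 100 + 100 = 200
200 = (12,8)_16 → 12² + 8² = 144 + 64 = 208
208 = (13,0)_16 → 13² + 0² = 169 + 0 = 169
169 = (10,9)_16 → 10² + 9² = 100 + 81 = 181
181 = (11,5)_16 → 11² + 5² = 121 + 25 = 146
146 = (9,2)_16 → 9² + 2² = 81 + 4 = 85
85 = (5,5)_16 → 5² + 5² = 25 + 25 = 50
50 = (3,2)_16 → 3² + 2² = 9 + 4 = 13
13 = (13)_16 → 13² = 169  — 169 repeats.
That took 15 steps.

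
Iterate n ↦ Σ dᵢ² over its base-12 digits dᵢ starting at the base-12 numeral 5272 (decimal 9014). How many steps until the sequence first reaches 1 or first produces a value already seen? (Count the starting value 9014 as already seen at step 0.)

7

9014 = (5,2,7,2)_12 → 5² + 2² + 7² + 2² = 82
82 = (6,10)_12 → 6² + 10² = 136
136 = (11,4)_12 → 11² + 4² = 137
137 = (11,5)_12 → 11² + 5² = 146
146 = (1,0,2)_12 → 1² + 0² + 2² = 5
5 = (5)_12 → 5² = 25
25 = (2,1)_12 → 2² + 1² = 5  — 5 repeats.
That took 7 steps.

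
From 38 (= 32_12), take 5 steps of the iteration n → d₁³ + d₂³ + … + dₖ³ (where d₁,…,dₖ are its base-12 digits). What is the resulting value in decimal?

1073

38 = (3,2)_12 → 3³ + 2³ = 35
35 = (2,11)_12 → 2³ + 11³ = 1339
1339 = (9,3,7)_12 → 9³ + 3³ + 7³ = 1099
1099 = (7,7,7)_12 → 7³ + 7³ + 7³ = 1029
1029 = (7,1,9)_12 → 7³ + 1³ + 9³ = 1073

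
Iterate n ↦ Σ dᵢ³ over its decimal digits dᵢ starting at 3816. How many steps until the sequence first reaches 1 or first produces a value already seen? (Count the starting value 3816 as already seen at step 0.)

7

3816 → 3³ + 8³ + 1³ + 6³ = 756
756 → 7³ + 5³ + 6³ = 684
684 → 6³ + 8³ + 4³ = 792
792 → 7³ + 9³ + 2³ = 1080
1080 → 1³ + 0³ + 8³ + 0³ = 513
513 → 5³ + 1³ + 3³ = 153
153 → 1³ + 5³ + 3³ = 153  — 153 repeats.
That took 7 steps.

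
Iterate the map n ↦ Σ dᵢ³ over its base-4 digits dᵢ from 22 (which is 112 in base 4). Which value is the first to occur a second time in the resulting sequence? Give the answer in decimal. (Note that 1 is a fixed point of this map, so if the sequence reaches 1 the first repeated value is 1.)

1

22 = (1,1,2)_4 → 10
10 = (2,2)_4 → 16
16 = (1,0,0)_4 → 1  — reached the fixed point 1.
1 → 1, so 1 is the first repeated value.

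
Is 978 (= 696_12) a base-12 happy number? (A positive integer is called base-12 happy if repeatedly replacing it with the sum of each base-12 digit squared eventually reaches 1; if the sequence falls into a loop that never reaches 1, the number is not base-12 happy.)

978 = (6,9,6)_12 → 6² + 9² + 6² = 153
153 = (1,0,9)_12 → 1² + 0² + 9² = 82
82 = (6,10)_12 → 6² + 10² = 136
136 = (11,4)_12 → 11² + 4² = 137
137 = (11,5)_12 → 11² + 5² = 146
146 = (1,0,2)_12 → 1² + 0² + 2² = 5
5 = (5)_12 → 5² = 25
25 = (2,1)_12 → 2² + 1² = 5  — 5 already seen; the sequence cycles without reaching 1.

not base-12 happy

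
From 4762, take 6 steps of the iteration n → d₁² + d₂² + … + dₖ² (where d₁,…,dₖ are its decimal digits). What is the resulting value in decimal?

4762 → 4² + 7² + 6² + 2² = 105
105 → 1² + 0² + 5² = 26
26 → 2² + 6² = 40
40 → 4² + 0² = 16
16 → 1² + 6² = 37
37 → 3² + 7² = 58

58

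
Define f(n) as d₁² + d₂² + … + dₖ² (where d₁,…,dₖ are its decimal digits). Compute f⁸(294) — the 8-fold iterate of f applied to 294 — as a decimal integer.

294 → 2² + 9² + 4² = 4 + 81 + 16 = 101
101 → 1² + 0² + 1² = 1 + 0 + 1 = 2
2 → 2² = 4
4 → 4² = 16
16 → 1² + 6² = 1 + 36 = 37
37 → 3² + 7² = 9 + 49 = 58
58 → 5² + 8² = 25 + 64 = 89
89 → 8² + 9² = 64 + 81 = 145

145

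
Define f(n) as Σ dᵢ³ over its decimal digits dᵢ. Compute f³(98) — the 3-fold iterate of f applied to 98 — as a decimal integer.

98 → 9³ + 8³ = 729 + 512 = 1241
1241 → 1³ + 2³ + 4³ + 1³ = 1 + 8 + 64 + 1 = 74
74 → 7³ + 4³ = 343 + 64 = 407

407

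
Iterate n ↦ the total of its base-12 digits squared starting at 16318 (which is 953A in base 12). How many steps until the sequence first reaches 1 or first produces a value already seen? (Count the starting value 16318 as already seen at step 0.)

16318 = (9,5,3,10)_12 → 215
215 = (1,5,11)_12 → 147
147 = (1,0,3)_12 → 10
10 = (10)_12 → 100
100 = (8,4)_12 → 80
80 = (6,8)_12 → 100  — 100 repeats.
That took 6 steps.

6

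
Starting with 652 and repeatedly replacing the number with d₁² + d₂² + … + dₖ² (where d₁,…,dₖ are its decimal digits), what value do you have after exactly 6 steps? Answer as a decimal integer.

145

652 → 6² + 5² + 2² = 36 + 25 + 4 = 65
65 → 6² + 5² = 36 + 25 = 61
61 → 6² + 1² = 36 + 1 = 37
37 → 3² + 7² = 9 + 49 = 58
58 → 5² + 8² = 25 + 64 = 89
89 → 8² + 9² = 64 + 81 = 145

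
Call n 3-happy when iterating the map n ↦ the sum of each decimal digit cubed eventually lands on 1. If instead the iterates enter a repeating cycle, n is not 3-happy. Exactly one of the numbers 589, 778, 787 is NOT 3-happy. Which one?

589

589: 589 → 1366 → 460 → 280 → 520 → 133 → 55 → 250 → 133  — repeats 133 (not 3-happy)
778: 778 → 1198 → 1243 → 100 → 1  — reaches 1 (3-happy)
787: 787 → 1198 → 1243 → 100 → 1  — reaches 1 (3-happy)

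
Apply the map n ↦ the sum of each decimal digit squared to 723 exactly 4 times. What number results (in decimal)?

723 → 7² + 2² + 3² = 62
62 → 6² + 2² = 40
40 → 4² + 0² = 16
16 → 1² + 6² = 37

37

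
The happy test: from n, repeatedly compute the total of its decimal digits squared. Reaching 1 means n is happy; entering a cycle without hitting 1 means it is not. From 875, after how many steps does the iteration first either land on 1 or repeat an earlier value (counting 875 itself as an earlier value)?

875 → 8² + 7² + 5² = 138
138 → 1² + 3² + 8² = 74
74 → 7² + 4² = 65
65 → 6² + 5² = 61
61 → 6² + 1² = 37
37 → 3² + 7² = 58
58 → 5² + 8² = 89
89 → 8² + 9² = 145
145 → 1² + 4² + 5² = 42
42 → 4² + 2² = 20
20 → 2² + 0² = 4
4 → 4² = 16
16 → 1² + 6² = 37  — 37 repeats.
That took 13 steps.

13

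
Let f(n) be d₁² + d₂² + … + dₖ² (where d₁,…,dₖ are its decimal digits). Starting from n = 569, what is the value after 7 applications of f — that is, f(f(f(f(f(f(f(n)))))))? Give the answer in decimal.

569 → 5² + 6² + 9² = 142
142 → 1² + 4² + 2² = 21
21 → 2² + 1² = 5
5 → 5² = 25
25 → 2² + 5² = 29
29 → 2² + 9² = 85
85 → 8² + 5² = 89

89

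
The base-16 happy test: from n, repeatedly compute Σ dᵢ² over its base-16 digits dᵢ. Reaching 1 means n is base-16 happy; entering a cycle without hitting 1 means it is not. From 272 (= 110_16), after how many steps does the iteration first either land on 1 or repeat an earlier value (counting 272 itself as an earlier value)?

272 = (1,1,0)_16 → 1² + 1² + 0² = 2
2 = (2)_16 → 2² = 4
4 = (4)_16 → 4² = 16
16 = (1,0)_16 → 1² + 0² = 1  — reached 1.
That took 4 steps.

4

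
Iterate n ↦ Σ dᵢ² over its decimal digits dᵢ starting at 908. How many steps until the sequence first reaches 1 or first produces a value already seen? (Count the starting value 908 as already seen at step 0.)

908 → 9² + 0² + 8² = 81 + 0 + 64 = 145
145 → 1² + 4² + 5² = 1 + 16 + 25 = 42
42 → 4² + 2² = 16 + 4 = 20
20 → 2² + 0² = 4 + 0 = 4
4 → 4² = 16
16 → 1² + 6² = 1 + 36 = 37
37 → 3² + 7² = 9 + 49 = 58
58 → 5² + 8² = 25 + 64 = 89
89 → 8² + 9² = 64 + 81 = 145  — 145 repeats.
That took 9 steps.

9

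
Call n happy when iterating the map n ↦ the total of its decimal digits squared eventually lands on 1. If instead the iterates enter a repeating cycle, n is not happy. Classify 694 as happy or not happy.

happy

694 → 6² + 9² + 4² = 133
133 → 1² + 3² + 3² = 19
19 → 1² + 9² = 82
82 → 8² + 2² = 68
68 → 6² + 8² = 100
100 → 1² + 0² + 0² = 1  — reached 1.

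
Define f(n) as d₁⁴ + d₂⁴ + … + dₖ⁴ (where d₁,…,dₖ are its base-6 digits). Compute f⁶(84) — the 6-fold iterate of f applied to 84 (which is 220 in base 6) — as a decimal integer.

256

84 = (2,2,0)_6 → 2⁴ + 2⁴ + 0⁴ = 16 + 16 + 0 = 32
32 = (5,2)_6 → 5⁴ + 2⁴ = 625 + 16 = 641
641 = (2,5,4,5)_6 → 2⁴ + 5⁴ + 4⁴ + 5⁴ = 16 + 625 + 256 + 625 = 1522
1522 = (1,1,0,1,4)_6 → 1⁴ + 1⁴ + 0⁴ + 1⁴ + 4⁴ = 1 + 1 + 0 + 1 + 256 = 259
259 = (1,1,1,1)_6 → 1⁴ + 1⁴ + 1⁴ + 1⁴ = 1 + 1 + 1 + 1 = 4
4 = (4)_6 → 4⁴ = 256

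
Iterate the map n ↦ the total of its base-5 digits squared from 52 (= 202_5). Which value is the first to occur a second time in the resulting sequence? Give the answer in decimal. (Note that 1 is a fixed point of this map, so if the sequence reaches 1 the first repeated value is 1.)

52 = (2,0,2)_5 → 2² + 0² + 2² = 8
8 = (1,3)_5 → 1² + 3² = 10
10 = (2,0)_5 → 2² + 0² = 4
4 = (4)_5 → 4² = 16
16 = (3,1)_5 → 3² + 1² = 10  — 10 already appeared earlier.

10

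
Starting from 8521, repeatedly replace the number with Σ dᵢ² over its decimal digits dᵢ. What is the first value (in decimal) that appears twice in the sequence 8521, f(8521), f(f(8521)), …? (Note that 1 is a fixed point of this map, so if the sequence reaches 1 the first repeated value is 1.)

8521 → 8² + 5² + 2² + 1² = 64 + 25 + 4 + 1 = 94
94 → 9² + 4² = 81 + 16 = 97
97 → 9² + 7² = 81 + 49 = 130
130 → 1² + 3² + 0² = 1 + 9 + 0 = 10
10 → 1² + 0² = 1 + 0 = 1  — reached the fixed point 1.
1 → 1, so 1 is the first repeated value.

1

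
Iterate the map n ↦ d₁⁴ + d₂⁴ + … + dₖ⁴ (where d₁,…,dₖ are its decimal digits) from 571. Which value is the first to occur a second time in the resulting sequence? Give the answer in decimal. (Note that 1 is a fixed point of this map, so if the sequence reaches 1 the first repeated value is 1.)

571 → 5⁴ + 7⁴ + 1⁴ = 3027
3027 → 3⁴ + 0⁴ + 2⁴ + 7⁴ = 2498
2498 → 2⁴ + 4⁴ + 9⁴ + 8⁴ = 10929
10929 → 1⁴ + 0⁴ + 9⁴ + 2⁴ + 9⁴ = 13139
13139 → 1⁴ + 3⁴ + 1⁴ + 3⁴ + 9⁴ = 6725
6725 → 6⁴ + 7⁴ + 2⁴ + 5⁴ = 4338
4338 → 4⁴ + 3⁴ + 3⁴ + 8⁴ = 4514
4514 → 4⁴ + 5⁴ + 1⁴ + 4⁴ = 1138
1138 → 1⁴ + 1⁴ + 3⁴ + 8⁴ = 4179
4179 → 4⁴ + 1⁴ + 7⁴ + 9⁴ = 9219
9219 → 9⁴ + 2⁴ + 1⁴ + 9⁴ = 13139  — 13139 already appeared earlier.

13139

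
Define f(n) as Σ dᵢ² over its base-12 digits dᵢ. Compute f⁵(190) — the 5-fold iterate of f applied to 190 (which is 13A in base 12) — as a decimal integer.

65

190 = (1,3,10)_12 → 1² + 3² + 10² = 110
110 = (9,2)_12 → 9² + 2² = 85
85 = (7,1)_12 → 7² + 1² = 50
50 = (4,2)_12 → 4² + 2² = 20
20 = (1,8)_12 → 1² + 8² = 65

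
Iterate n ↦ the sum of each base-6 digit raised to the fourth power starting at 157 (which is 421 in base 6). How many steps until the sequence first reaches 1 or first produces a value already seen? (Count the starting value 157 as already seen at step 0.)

10

157 = (4,2,1)_6 → 4⁴ + 2⁴ + 1⁴ = 256 + 16 + 1 = 273
273 = (1,1,3,3)_6 → 1⁴ + 1⁴ + 3⁴ + 3⁴ = 1 + 1 + 81 + 81 = 164
164 = (4,3,2)_6 → 4⁴ + 3⁴ + 2⁴ = 256 + 81 + 16 = 353
353 = (1,3,4,5)_6 → 1⁴ + 3⁴ + 4⁴ + 5⁴ = 1 + 81 + 256 + 625 = 963
963 = (4,2,4,3)_6 → 4⁴ + 2⁴ + 4⁴ + 3⁴ = 256 + 16 + 256 + 81 = 609
609 = (2,4,5,3)_6 → 2⁴ + 4⁴ + 5⁴ + 3⁴ = 16 + 256 + 625 + 81 = 978
978 = (4,3,1,0)_6 → 4⁴ + 3⁴ + 1⁴ + 0⁴ = 256 + 81 + 1 + 0 = 338
338 = (1,3,2,2)_6 → 1⁴ + 3⁴ + 2⁴ + 2⁴ = 1 + 81 + 16 + 16 = 114
114 = (3,1,0)_6 → 3⁴ + 1⁴ + 0⁴ = 81 + 1 + 0 = 82
82 = (2,1,4)_6 → 2⁴ + 1⁴ + 4⁴ = 16 + 1 + 256 = 273  — 273 repeats.
That took 10 steps.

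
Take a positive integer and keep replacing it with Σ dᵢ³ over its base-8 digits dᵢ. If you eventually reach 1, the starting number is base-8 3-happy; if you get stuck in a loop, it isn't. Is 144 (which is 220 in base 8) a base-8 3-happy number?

144 = (2,2,0)_8 → 2³ + 2³ + 0³ = 16
16 = (2,0)_8 → 2³ + 0³ = 8
8 = (1,0)_8 → 1³ + 0³ = 1  — reached 1.

base-8 3-happy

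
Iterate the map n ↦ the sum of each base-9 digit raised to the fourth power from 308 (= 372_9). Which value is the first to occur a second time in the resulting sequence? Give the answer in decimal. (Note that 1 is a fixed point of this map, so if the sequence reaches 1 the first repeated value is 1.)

722

308 = (3,7,2)_9 → 2498
2498 = (3,3,7,5)_9 → 3188
3188 = (4,3,3,2)_9 → 434
434 = (5,3,2)_9 → 722
722 = (8,8,2)_9 → 8208
8208 = (1,2,2,3,0)_9 → 114
114 = (1,3,6)_9 → 1378
1378 = (1,8,0,1)_9 → 4098
4098 = (5,5,5,3)_9 → 1956
1956 = (2,6,1,3)_9 → 1394
1394 = (1,8,1,8)_9 → 8194
8194 = (1,2,2,1,4)_9 → 290
290 = (3,5,2)_9 → 722  — 722 already appeared earlier.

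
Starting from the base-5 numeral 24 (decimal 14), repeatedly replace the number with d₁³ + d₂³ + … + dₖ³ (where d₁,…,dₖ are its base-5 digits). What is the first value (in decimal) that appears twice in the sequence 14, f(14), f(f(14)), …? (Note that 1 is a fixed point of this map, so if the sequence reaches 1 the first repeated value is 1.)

28

14 = (2,4)_5 → 2³ + 4³ = 8 + 64 = 72
72 = (2,4,2)_5 → 2³ + 4³ + 2³ = 8 + 64 + 8 = 80
80 = (3,1,0)_5 → 3³ + 1³ + 0³ = 27 + 1 + 0 = 28
28 = (1,0,3)_5 → 1³ + 0³ + 3³ = 1 + 0 + 27 = 28  — 28 already appeared earlier.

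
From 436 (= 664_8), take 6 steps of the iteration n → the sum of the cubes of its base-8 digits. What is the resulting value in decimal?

436 = (6,6,4)_8 → 6³ + 6³ + 4³ = 496
496 = (7,6,0)_8 → 7³ + 6³ + 0³ = 559
559 = (1,0,5,7)_8 → 1³ + 0³ + 5³ + 7³ = 469
469 = (7,2,5)_8 → 7³ + 2³ + 5³ = 476
476 = (7,3,4)_8 → 7³ + 3³ + 4³ = 434
434 = (6,6,2)_8 → 6³ + 6³ + 2³ = 440

440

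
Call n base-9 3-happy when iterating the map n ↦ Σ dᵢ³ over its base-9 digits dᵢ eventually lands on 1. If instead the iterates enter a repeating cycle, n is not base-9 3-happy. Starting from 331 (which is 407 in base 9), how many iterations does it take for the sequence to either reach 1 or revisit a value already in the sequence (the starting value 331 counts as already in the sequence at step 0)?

331 = (4,0,7)_9 → 4³ + 0³ + 7³ = 407
407 = (5,0,2)_9 → 5³ + 0³ + 2³ = 133
133 = (1,5,7)_9 → 1³ + 5³ + 7³ = 469
469 = (5,7,1)_9 → 5³ + 7³ + 1³ = 469  — 469 repeats.
That took 4 steps.

4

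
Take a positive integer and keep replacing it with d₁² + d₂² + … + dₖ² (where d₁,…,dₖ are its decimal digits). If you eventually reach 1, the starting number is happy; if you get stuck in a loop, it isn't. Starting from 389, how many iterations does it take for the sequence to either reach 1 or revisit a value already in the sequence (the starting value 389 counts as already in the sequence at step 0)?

389 → 154
154 → 42
42 → 20
20 → 4
4 → 16
16 → 37
37 → 58
58 → 89
89 → 145
145 → 42  — 42 repeats.
That took 10 steps.

10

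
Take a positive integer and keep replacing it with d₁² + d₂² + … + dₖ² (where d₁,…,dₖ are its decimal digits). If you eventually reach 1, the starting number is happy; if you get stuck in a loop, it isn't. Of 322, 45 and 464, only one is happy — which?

322: 322 → 17 → 50 → 25 → 29 → 85 → 89 → 145 → 42 → 20 → 4 → 16 → 37 → 58 → 89  — repeats 89 (not happy)
45: 45 → 41 → 17 → 50 → 25 → 29 → 85 → 89 → 145 → 42 → 20 → 4 → 16 → 37 → 58 → 89  — repeats 89 (not happy)
464: 464 → 68 → 100 → 1  — reaches 1 (happy)

464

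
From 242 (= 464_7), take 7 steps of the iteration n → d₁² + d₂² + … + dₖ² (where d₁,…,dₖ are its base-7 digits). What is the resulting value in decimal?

4

242 = (4,6,4)_7 → 4² + 6² + 4² = 16 + 36 + 16 = 68
68 = (1,2,5)_7 → 1² + 2² + 5² = 1 + 4 + 25 = 30
30 = (4,2)_7 → 4² + 2² = 16 + 4 = 20
20 = (2,6)_7 → 2² + 6² = 4 + 36 = 40
40 = (5,5)_7 → 5² + 5² = 25 + 25 = 50
50 = (1,0,1)_7 → 1² + 0² + 1² = 1 + 0 + 1 = 2
2 = (2)_7 → 2² = 4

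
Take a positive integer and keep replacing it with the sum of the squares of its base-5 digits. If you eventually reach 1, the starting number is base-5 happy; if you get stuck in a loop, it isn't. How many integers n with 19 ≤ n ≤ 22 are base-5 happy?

19: 19 → 25 → 1  — base-5 happy
20: 20 → 16 → 10 → 4 → 16  — not base-5 happy
21: 21 → 17 → 13 → 13  — not base-5 happy
22: 22 → 20 → 16 → 10 → 4 → 16  — not base-5 happy
base-5 happy: 19

1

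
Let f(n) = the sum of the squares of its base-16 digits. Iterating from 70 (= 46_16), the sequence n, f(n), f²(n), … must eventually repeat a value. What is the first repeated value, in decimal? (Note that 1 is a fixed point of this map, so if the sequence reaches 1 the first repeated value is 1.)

169

70 = (4,6)_16 → 4² + 6² = 52
52 = (3,4)_16 → 3² + 4² = 25
25 = (1,9)_16 → 1² + 9² = 82
82 = (5,2)_16 → 5² + 2² = 29
29 = (1,13)_16 → 1² + 13² = 170
170 = (10,10)_16 → 10² + 10² = 200
200 = (12,8)_16 → 12² + 8² = 208
208 = (13,0)_16 → 13² + 0² = 169
169 = (10,9)_16 → 10² + 9² = 181
181 = (11,5)_16 → 11² + 5² = 146
146 = (9,2)_16 → 9² + 2² = 85
85 = (5,5)_16 → 5² + 5² = 50
50 = (3,2)_16 → 3² + 2² = 13
13 = (13)_16 → 13² = 169  — 169 already appeared earlier.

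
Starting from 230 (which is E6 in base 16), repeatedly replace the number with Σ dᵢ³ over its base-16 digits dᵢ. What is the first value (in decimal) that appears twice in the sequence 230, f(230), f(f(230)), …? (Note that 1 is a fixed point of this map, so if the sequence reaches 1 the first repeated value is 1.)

2240

230 = (14,6)_16 → 14³ + 6³ = 2960
2960 = (11,9,0)_16 → 11³ + 9³ + 0³ = 2060
2060 = (8,0,12)_16 → 8³ + 0³ + 12³ = 2240
2240 = (8,12,0)_16 → 8³ + 12³ + 0³ = 2240  — 2240 already appeared earlier.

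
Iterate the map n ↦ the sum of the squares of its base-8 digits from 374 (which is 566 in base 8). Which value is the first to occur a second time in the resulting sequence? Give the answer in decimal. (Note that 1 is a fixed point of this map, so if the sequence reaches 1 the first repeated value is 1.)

374 = (5,6,6)_8 → 5² + 6² + 6² = 25 + 36 + 36 = 97
97 = (1,4,1)_8 → 1² + 4² + 1² = 1 + 16 + 1 = 18
18 = (2,2)_8 → 2² + 2² = 4 + 4 = 8
8 = (1,0)_8 → 1² + 0² = 1 + 0 = 1  — reached the fixed point 1.
1 → 1, so 1 is the first repeated value.

1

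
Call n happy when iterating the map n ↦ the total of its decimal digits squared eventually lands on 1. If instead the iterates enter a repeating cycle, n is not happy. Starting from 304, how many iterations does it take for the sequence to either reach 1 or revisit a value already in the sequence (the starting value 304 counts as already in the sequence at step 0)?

12

304 → 3² + 0² + 4² = 25
25 → 2² + 5² = 29
29 → 2² + 9² = 85
85 → 8² + 5² = 89
89 → 8² + 9² = 145
145 → 1² + 4² + 5² = 42
42 → 4² + 2² = 20
20 → 2² + 0² = 4
4 → 4² = 16
16 → 1² + 6² = 37
37 → 3² + 7² = 58
58 → 5² + 8² = 89  — 89 repeats.
That took 12 steps.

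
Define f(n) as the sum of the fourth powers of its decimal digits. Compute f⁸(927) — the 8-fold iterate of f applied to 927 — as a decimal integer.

5140

927 → 9⁴ + 2⁴ + 7⁴ = 6561 + 16 + 2401 = 8978
8978 → 8⁴ + 9⁴ + 7⁴ + 8⁴ = 4096 + 6561 + 2401 + 4096 = 17154
17154 → 1⁴ + 7⁴ + 1⁴ + 5⁴ + 4⁴ = 1 + 2401 + 1 + 625 + 256 = 3284
3284 → 3⁴ + 2⁴ + 8⁴ + 4⁴ = 81 + 16 + 4096 + 256 = 4449
4449 → 4⁴ + 4⁴ + 4⁴ + 9⁴ = 256 + 256 + 256 + 6561 = 7329
7329 → 7⁴ + 3⁴ + 2⁴ + 9⁴ = 2401 + 81 + 16 + 6561 = 9059
9059 → 9⁴ + 0⁴ + 5⁴ + 9⁴ = 6561 + 0 + 625 + 6561 = 13747
13747 → 1⁴ + 3⁴ + 7⁴ + 4⁴ + 7⁴ = 1 + 81 + 2401 + 256 + 2401 = 5140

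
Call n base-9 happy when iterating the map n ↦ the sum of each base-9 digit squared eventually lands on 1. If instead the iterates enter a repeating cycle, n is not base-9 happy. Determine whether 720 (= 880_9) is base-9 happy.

720 = (8,8,0)_9 → 128
128 = (1,5,2)_9 → 30
30 = (3,3)_9 → 18
18 = (2,0)_9 → 4
4 = (4)_9 → 16
16 = (1,7)_9 → 50
50 = (5,5)_9 → 50  — 50 already seen; the sequence cycles without reaching 1.

not base-9 happy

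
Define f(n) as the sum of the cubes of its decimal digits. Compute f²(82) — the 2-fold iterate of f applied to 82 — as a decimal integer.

133

82 → 8³ + 2³ = 520
520 → 5³ + 2³ + 0³ = 133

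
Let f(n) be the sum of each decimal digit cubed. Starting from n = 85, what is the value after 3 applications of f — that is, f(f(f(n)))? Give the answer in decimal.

853

85 → 8³ + 5³ = 512 + 125 = 637
637 → 6³ + 3³ + 7³ = 216 + 27 + 343 = 586
586 → 5³ + 8³ + 6³ = 125 + 512 + 216 = 853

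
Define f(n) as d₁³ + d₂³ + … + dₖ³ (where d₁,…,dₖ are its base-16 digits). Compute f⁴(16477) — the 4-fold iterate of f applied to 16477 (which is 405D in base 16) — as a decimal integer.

16477 = (4,0,5,13)_16 → 2386
2386 = (9,5,2)_16 → 862
862 = (3,5,14)_16 → 2896
2896 = (11,5,0)_16 → 1456

1456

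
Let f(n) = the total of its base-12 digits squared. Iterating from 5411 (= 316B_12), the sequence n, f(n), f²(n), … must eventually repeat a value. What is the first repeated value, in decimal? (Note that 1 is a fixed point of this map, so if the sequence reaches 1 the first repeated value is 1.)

5

5411 = (3,1,6,11)_12 → 3² + 1² + 6² + 11² = 9 + 1 + 36 + 121 = 167
167 = (1,1,11)_12 → 1² + 1² + 11² = 1 + 1 + 121 = 123
123 = (10,3)_12 → 10² + 3² = 100 + 9 = 109
109 = (9,1)_12 → 9² + 1² = 81 + 1 = 82
82 = (6,10)_12 → 6² + 10² = 36 + 100 = 136
136 = (11,4)_12 → 11² + 4² = 121 + 16 = 137
137 = (11,5)_12 → 11² + 5² = 121 + 25 = 146
146 = (1,0,2)_12 → 1² + 0² + 2² = 1 + 0 + 4 = 5
5 = (5)_12 → 5² = 25
25 = (2,1)_12 → 2² + 1² = 4 + 1 = 5  — 5 already appeared earlier.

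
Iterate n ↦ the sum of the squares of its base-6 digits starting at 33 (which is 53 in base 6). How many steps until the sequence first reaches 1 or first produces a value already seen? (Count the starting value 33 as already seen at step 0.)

33 = (5,3)_6 → 34
34 = (5,4)_6 → 41
41 = (1,0,5)_6 → 26
26 = (4,2)_6 → 20
20 = (3,2)_6 → 13
13 = (2,1)_6 → 5
5 = (5)_6 → 25
25 = (4,1)_6 → 17
17 = (2,5)_6 → 29
29 = (4,5)_6 → 41  — 41 repeats.
That took 10 steps.

10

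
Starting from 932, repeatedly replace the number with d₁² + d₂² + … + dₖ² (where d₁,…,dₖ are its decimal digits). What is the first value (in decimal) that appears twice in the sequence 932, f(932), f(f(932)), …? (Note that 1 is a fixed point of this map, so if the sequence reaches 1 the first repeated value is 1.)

1

932 → 9² + 3² + 2² = 81 + 9 + 4 = 94
94 → 9² + 4² = 81 + 16 = 97
97 → 9² + 7² = 81 + 49 = 130
130 → 1² + 3² + 0² = 1 + 9 + 0 = 10
10 → 1² + 0² = 1 + 0 = 1  — reached the fixed point 1.
1 → 1, so 1 is the first repeated value.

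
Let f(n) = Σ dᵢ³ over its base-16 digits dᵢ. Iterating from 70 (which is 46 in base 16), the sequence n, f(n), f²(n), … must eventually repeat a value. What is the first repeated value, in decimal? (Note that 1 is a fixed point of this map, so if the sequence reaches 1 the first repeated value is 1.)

70 = (4,6)_16 → 4³ + 6³ = 280
280 = (1,1,8)_16 → 1³ + 1³ + 8³ = 514
514 = (2,0,2)_16 → 2³ + 0³ + 2³ = 16
16 = (1,0)_16 → 1³ + 0³ = 1  — reached the fixed point 1.
1 → 1, so 1 is the first repeated value.

1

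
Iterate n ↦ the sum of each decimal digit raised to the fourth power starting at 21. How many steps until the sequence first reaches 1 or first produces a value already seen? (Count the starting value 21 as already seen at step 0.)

5

21 → 17
17 → 2402
2402 → 288
288 → 8208
8208 → 8208  — 8208 repeats.
That took 5 steps.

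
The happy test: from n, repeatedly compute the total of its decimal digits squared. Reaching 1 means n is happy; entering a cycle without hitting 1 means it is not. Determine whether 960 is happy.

not happy

960 → 9² + 6² + 0² = 81 + 36 + 0 = 117
117 → 1² + 1² + 7² = 1 + 1 + 49 = 51
51 → 5² + 1² = 25 + 1 = 26
26 → 2² + 6² = 4 + 36 = 40
40 → 4² + 0² = 16 + 0 = 16
16 → 1² + 6² = 1 + 36 = 37
37 → 3² + 7² = 9 + 49 = 58
58 → 5² + 8² = 25 + 64 = 89
89 → 8² + 9² = 64 + 81 = 145
145 → 1² + 4² + 5² = 1 + 16 + 25 = 42
42 → 4² + 2² = 16 + 4 = 20
20 → 2² + 0² = 4 + 0 = 4
4 → 4² = 16  — 16 already seen; the sequence cycles without reaching 1.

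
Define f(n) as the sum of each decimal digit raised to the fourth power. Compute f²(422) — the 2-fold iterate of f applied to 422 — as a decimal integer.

422 → 288
288 → 8208

8208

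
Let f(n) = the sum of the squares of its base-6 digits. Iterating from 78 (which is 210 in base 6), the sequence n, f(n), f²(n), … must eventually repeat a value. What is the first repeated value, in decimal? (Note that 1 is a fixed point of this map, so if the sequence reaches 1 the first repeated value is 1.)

5

78 = (2,1,0)_6 → 2² + 1² + 0² = 4 + 1 + 0 = 5
5 = (5)_6 → 5² = 25
25 = (4,1)_6 → 4² + 1² = 16 + 1 = 17
17 = (2,5)_6 → 2² + 5² = 4 + 25 = 29
29 = (4,5)_6 → 4² + 5² = 16 + 25 = 41
41 = (1,0,5)_6 → 1² + 0² + 5² = 1 + 0 + 25 = 26
26 = (4,2)_6 → 4² + 2² = 16 + 4 = 20
20 = (3,2)_6 → 3² + 2² = 9 + 4 = 13
13 = (2,1)_6 → 2² + 1² = 4 + 1 = 5  — 5 already appeared earlier.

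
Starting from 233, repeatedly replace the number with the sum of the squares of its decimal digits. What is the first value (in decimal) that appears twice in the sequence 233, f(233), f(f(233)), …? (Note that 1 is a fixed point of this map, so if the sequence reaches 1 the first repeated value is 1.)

89

233 → 2² + 3² + 3² = 4 + 9 + 9 = 22
22 → 2² + 2² = 4 + 4 = 8
8 → 8² = 64
64 → 6² + 4² = 36 + 16 = 52
52 → 5² + 2² = 25 + 4 = 29
29 → 2² + 9² = 4 + 81 = 85
85 → 8² + 5² = 64 + 25 = 89
89 → 8² + 9² = 64 + 81 = 145
145 → 1² + 4² + 5² = 1 + 16 + 25 = 42
42 → 4² + 2² = 16 + 4 = 20
20 → 2² + 0² = 4 + 0 = 4
4 → 4² = 16
16 → 1² + 6² = 1 + 36 = 37
37 → 3² + 7² = 9 + 49 = 58
58 → 5² + 8² = 25 + 64 = 89  — 89 already appeared earlier.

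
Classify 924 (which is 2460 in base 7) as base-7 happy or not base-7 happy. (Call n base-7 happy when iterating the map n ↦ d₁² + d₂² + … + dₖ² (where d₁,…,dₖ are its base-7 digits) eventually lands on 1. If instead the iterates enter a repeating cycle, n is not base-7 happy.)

924 = (2,4,6,0)_7 → 2² + 4² + 6² + 0² = 4 + 16 + 36 + 0 = 56
56 = (1,1,0)_7 → 1² + 1² + 0² = 1 + 1 + 0 = 2
2 = (2)_7 → 2² = 4
4 = (4)_7 → 4² = 16
16 = (2,2)_7 → 2² + 2² = 4 + 4 = 8
8 = (1,1)_7 → 1² + 1² = 1 + 1 = 2  — 2 already seen; the sequence cycles without reaching 1.

not base-7 happy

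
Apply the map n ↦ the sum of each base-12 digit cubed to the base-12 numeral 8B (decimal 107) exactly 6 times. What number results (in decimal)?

107 = (8,11)_12 → 8³ + 11³ = 1843
1843 = (1,0,9,7)_12 → 1³ + 0³ + 9³ + 7³ = 1073
1073 = (7,5,5)_12 → 7³ + 5³ + 5³ = 593
593 = (4,1,5)_12 → 4³ + 1³ + 5³ = 190
190 = (1,3,10)_12 → 1³ + 3³ + 10³ = 1028
1028 = (7,1,8)_12 → 7³ + 1³ + 8³ = 856

856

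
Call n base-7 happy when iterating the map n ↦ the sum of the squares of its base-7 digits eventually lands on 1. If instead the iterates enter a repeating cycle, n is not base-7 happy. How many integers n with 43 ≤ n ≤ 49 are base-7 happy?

1

43: 43 → 37 → 29 → 17 → 13 → 37  (repeats 37)
44: 44 → 40 → 50 → 2 → 4 → 16 → 8 → 2  (repeats 2)
45: 45 → 45  (repeats 45)
46: 46 → 52 → 10 → 10  (repeats 10)
47: 47 → 61 → 27 → 45 → 45  (repeats 45)
48: 48 → 72 → 14 → 4 → 16 → 8 → 2 → 4  (repeats 4)
49: 49 → 1  (reaches 1)
base-7 happy: 49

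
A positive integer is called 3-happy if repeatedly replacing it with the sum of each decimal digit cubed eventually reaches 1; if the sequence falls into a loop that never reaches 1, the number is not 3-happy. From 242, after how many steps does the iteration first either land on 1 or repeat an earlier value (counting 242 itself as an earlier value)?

242 → 80
80 → 512
512 → 134
134 → 92
92 → 737
737 → 713
713 → 371
371 → 371  — 371 repeats.
That took 8 steps.

8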